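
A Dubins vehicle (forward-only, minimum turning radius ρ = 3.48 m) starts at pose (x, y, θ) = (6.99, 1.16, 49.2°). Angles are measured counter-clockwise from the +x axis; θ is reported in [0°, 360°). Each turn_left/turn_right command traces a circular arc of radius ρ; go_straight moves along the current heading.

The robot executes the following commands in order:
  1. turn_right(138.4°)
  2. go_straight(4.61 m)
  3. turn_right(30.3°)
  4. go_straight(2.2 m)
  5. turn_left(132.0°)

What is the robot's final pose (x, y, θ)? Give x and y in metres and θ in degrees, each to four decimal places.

(15.4163, -14.4630, 12.5000°)

set_pose: (x, y, θ) = (6.9900, 1.1600, 49.2000°), ρ = 3.48
turn_right(138.4°): centre at ρ to the right, rotate −138.4° → (13.1040, -1.0653, -89.2000° ≡ 270.8000°)
go_straight(4.61): x += 4.61·cos θ, y += 4.61·sin θ → (13.1684, -5.6749, 270.8000°)
turn_right(30.3°): centre at ρ to the right, rotate −30.3° → (12.7175, -7.4371, 240.5000°)
go_straight(2.2): x += 2.2·cos θ, y += 2.2·sin θ → (11.6342, -9.3519, 240.5000°)
turn_left(132.0°): centre at ρ to the left, rotate +132.0° → (15.4163, -14.4630, 372.5000° ≡ 12.5000°)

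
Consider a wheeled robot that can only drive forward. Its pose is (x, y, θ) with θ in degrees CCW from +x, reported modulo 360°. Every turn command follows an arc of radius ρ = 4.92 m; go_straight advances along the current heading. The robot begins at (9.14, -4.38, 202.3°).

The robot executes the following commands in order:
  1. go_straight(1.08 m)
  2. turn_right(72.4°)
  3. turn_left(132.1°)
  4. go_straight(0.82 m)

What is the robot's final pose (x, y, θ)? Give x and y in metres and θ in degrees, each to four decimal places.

(-6.2613, -6.6769, 262.0000°)

set_pose: (x, y, θ) = (9.1400, -4.3800, 202.3000°), ρ = 4.92
go_straight(1.08): x += 1.08·cos θ, y += 1.08·sin θ → (8.1408, -4.7898, 202.3000°)
turn_right(72.4°): centre at ρ to the right, rotate −72.4° → (2.4994, -3.3937, 129.9000°)
turn_left(132.1°): centre at ρ to the left, rotate +132.1° → (-6.1472, -5.8649, 262.0000°)
go_straight(0.82): x += 0.82·cos θ, y += 0.82·sin θ → (-6.2613, -6.6769, 262.0000°)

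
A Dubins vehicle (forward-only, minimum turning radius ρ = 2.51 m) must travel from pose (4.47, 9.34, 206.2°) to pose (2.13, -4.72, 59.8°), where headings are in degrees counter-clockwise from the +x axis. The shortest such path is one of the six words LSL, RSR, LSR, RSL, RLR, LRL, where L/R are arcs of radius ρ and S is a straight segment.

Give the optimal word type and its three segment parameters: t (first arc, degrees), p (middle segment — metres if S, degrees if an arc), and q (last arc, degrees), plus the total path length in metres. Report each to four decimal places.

LSL: t = 35.7557°, p = 11.9482 m, q = 177.8443°, L = 21.3056 m

Let ψ = atan2(Δy, Δx) = atan2(-14.06, -2.34) = -99.4491° be the start→goal bearing.
Normalize: d = |goal − start| / ρ = 14.253393/2.51 = 5.678642, α = (θ_start − ψ) mod 360° = 305.6491° = 5.334583 rad, β = (θ_goal − ψ) mod 360° = 159.2491° = 2.779421 rad.
Common terms: sin α = -0.812602, cos α = 0.582820, sin β = 0.354306, cos β = -0.935130, cos(α−β) = -0.832921, d² = 32.246980. Work in radians in the unit-radius frame; every candidate has L = ρ·(t + p + q).
LSL: p² = 2 + d² − 2cos(α−β) + 2d(sin α − sin β) = 22.659925; p = √p² = 4.760244; φ = atan2(cos β − cos α, d + sin α − sin β) = -0.324548 rad; t = (φ − α) mod 2π = 0.624054 rad, q = (β − φ) mod 2π = 3.103969 rad → L = 2.51·(0.624054 + 4.760244 + 3.103969) = 2.51·8.488268 = 21.305551 m
RSR: p² = 2 + d² − 2cos(α−β) + 2d(sin β − sin α) = 49.165720; p = √p² = 7.011827; φ = atan2(cos α − cos β, d − sin α + sin β) = 0.218212 rad; t = (α − φ) mod 2π = 5.116371 rad, q = (φ − β) mod 2π = 3.721976 rad → L = 2.51·(5.116371 + 7.011827 + 3.721976) = 2.51·15.850174 = 39.783938 m
LSR: p² = d² − 2 + 2cos(α−β) + 2d(sin α + sin β) = 23.376140; p = √p² = 4.834888; φ = atan2(−cos α − cos β, d + sin α + sin β) − atan2(−2, p) = 0.459612 rad; t = (φ − α) mod 2π = 1.408214 rad, q = (φ − β) mod 2π = 3.963376 rad → L = 2.51·(1.408214 + 4.834888 + 3.963376) = 2.51·10.206478 = 25.618261 m
RSL: p² = d² − 2 + 2cos(α−β) − 2d(sin α + sin β) = 33.786135; p = √p² = 5.812584; φ = atan2(cos α + cos β, d − sin α − sin β) − atan2(2, p) = -0.388737 rad; t = (α − φ) mod 2π = 5.723321 rad, q = (β − φ) mod 2π = 3.168158 rad → L = 2.51·(5.723321 + 5.812584 + 3.168158) = 2.51·14.704063 = 36.907199 m
RLR: c = (6 − d² + 2cos(α−β) + 2d(sin α − sin β))/8 = -5.145715, |c| > 1 → infeasible
LRL: c = (6 − d² + 2cos(α−β) − 2d(sin α − sin β))/8 = -1.832491, |c| > 1 → infeasible
Shortest: LSL with L = 21.305551 m ≈ 21.3056 m
Convert LSL to answer units (arcs ×180/π): t = 0.624054·180/π = 35.7557°, p = ρ·p = 2.51·4.760244 = 11.9482 m, q = 3.103969·180/π = 177.8443°, L = 21.3056 m.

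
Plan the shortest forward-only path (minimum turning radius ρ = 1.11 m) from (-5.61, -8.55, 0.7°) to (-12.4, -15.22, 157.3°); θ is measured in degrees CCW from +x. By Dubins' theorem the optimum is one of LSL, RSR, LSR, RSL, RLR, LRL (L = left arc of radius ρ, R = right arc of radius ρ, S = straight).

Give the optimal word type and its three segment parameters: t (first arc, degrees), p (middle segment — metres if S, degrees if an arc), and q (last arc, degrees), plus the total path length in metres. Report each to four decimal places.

RSR: t = 145.2675°, p = 7.8243 m, q = 58.1325°, L = 11.7648 m

Let ψ = atan2(Δy, Δx) = atan2(-6.67, -6.79) = -135.5108° be the start→goal bearing.
Normalize: d = |goal − start| / ρ = 9.518036/1.11 = 8.574807, α = (θ_start − ψ) mod 360° = 136.2108° = 2.377327 rad, β = (θ_goal − ψ) mod 360° = 292.8108° = 5.110512 rad.
Common terms: sin α = 0.692007, cos α = -0.721891, sin β = -0.921790, cos β = 0.387689, cos(α−β) = -0.917755, d² = 73.527311. Work in radians in the unit-radius frame; every candidate has L = ρ·(t + p + q).
LSL: p² = 2 + d² − 2cos(α−β) + 2d(sin α − sin β) = 105.038820; p = √p² = 10.248845; φ = atan2(cos β − cos α, d + sin α − sin β) = 0.108477 rad; t = (φ − α) mod 2π = 4.014335 rad, q = (β − φ) mod 2π = 5.002036 rad → L = 1.11·(4.014335 + 10.248845 + 5.002036) = 1.11·19.265216 = 21.384389 m
RSR: p² = 2 + d² − 2cos(α−β) + 2d(sin β − sin α) = 49.686821; p = √p² = 7.048888; φ = atan2(cos α − cos β, d − sin α + sin β) = -0.158069 rad; t = (α − φ) mod 2π = 2.535396 rad, q = (φ − β) mod 2π = 1.014603 rad → L = 1.11·(2.535396 + 7.048888 + 1.014603) = 1.11·10.598888 = 11.764765 m
LSR: p² = d² − 2 + 2cos(α−β) + 2d(sin α + sin β) = 65.751113; p = √p² = 8.108706; φ = atan2(−cos α − cos β, d + sin α + sin β) − atan2(−2, p) = 0.281848 rad; t = (φ − α) mod 2π = 4.187707 rad, q = (φ − β) mod 2π = 1.454521 rad → L = 1.11·(4.187707 + 8.108706 + 1.454521) = 1.11·13.750934 = 15.263537 m
RSL: p² = d² − 2 + 2cos(α−β) − 2d(sin α + sin β) = 73.632491; p = √p² = 8.580938; φ = atan2(cos α + cos β, d − sin α − sin β) − atan2(2, p) = -0.266926 rad; t = (α − φ) mod 2π = 2.644253 rad, q = (β − φ) mod 2π = 5.377439 rad → L = 1.11·(2.644253 + 8.580938 + 5.377439) = 1.11·16.602629 = 18.428918 m
RLR: c = (6 − d² + 2cos(α−β) + 2d(sin α − sin β))/8 = -5.210853, |c| > 1 → infeasible
LRL: c = (6 − d² + 2cos(α−β) − 2d(sin α − sin β))/8 = -12.129853, |c| > 1 → infeasible
Shortest: RSR with L = 11.764765 m ≈ 11.7648 m
Convert RSR to answer units (arcs ×180/π): t = 2.535396·180/π = 145.2675°, p = ρ·p = 1.11·7.048888 = 7.8243 m, q = 1.014603·180/π = 58.1325°, L = 11.7648 m.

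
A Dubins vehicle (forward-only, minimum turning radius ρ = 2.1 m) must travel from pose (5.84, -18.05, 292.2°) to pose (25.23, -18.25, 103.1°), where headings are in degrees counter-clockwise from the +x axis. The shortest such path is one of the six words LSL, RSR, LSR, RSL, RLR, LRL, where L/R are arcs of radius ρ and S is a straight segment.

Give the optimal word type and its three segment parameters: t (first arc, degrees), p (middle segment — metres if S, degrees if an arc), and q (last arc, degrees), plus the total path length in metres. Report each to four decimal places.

LSL: t = 62.3496°, p = 15.4703 m, q = 108.5504°, L = 21.7341 m

Let ψ = atan2(Δy, Δx) = atan2(-0.20, 19.39) = -0.5910° be the start→goal bearing.
Normalize: d = |goal − start| / ρ = 19.391031/2.1 = 9.233824, α = (θ_start − ψ) mod 360° = 292.7910° = 5.110166 rad, β = (θ_goal − ψ) mod 360° = 103.6910° = 1.809749 rad.
Common terms: sin α = -0.921924, cos α = 0.387370, sin β = 0.971586, cos β = -0.236685, cos(α−β) = -0.987414, d² = 85.263515. Work in radians in the unit-radius frame; every candidate has L = ρ·(t + p + q).
LSL: p² = 2 + d² − 2cos(α−β) + 2d(sin α − sin β) = 54.269651; p = √p² = 7.366794; φ = atan2(cos β − cos α, d + sin α − sin β) = -0.084814 rad; t = (φ − α) mod 2π = 1.088205 rad, q = (β − φ) mod 2π = 1.894562 rad → L = 2.1·(1.088205 + 7.366794 + 1.894562) = 2.1·10.349561 = 21.734079 m
RSR: p² = 2 + d² − 2cos(α−β) + 2d(sin β − sin α) = 124.207034; p = √p² = 11.144821; φ = atan2(cos α − cos β, d − sin α + sin β) = 0.056024 rad; t = (α − φ) mod 2π = 5.054142 rad, q = (φ − β) mod 2π = 4.529461 rad → L = 2.1·(5.054142 + 11.144821 + 4.529461) = 2.1·20.728424 = 43.529690 m
LSR: p² = d² − 2 + 2cos(α−β) + 2d(sin α + sin β) = 82.205831; p = √p² = 9.066743; φ = atan2(−cos α − cos β, d + sin α + sin β) − atan2(−2, p) = 0.200879 rad; t = (φ − α) mod 2π = 1.373898 rad, q = (φ − β) mod 2π = 4.674316 rad → L = 2.1·(1.373898 + 9.066743 + 4.674316) = 2.1·15.114958 = 31.741411 m
RSL: p² = d² − 2 + 2cos(α−β) − 2d(sin α + sin β) = 80.371543; p = √p² = 8.965018; φ = atan2(cos α + cos β, d − sin α − sin β) − atan2(2, p) = -0.203090 rad; t = (α − φ) mod 2π = 5.313256 rad, q = (β − φ) mod 2π = 2.012838 rad → L = 2.1·(5.313256 + 8.965018 + 2.012838) = 2.1·16.291112 = 34.211335 m
RLR: c = (6 − d² + 2cos(α−β) + 2d(sin α − sin β))/8 = -14.525879, |c| > 1 → infeasible
LRL: c = (6 − d² + 2cos(α−β) − 2d(sin α − sin β))/8 = -5.783706, |c| > 1 → infeasible
Shortest: LSL with L = 21.734079 m ≈ 21.7341 m
Convert LSL to answer units (arcs ×180/π): t = 1.088205·180/π = 62.3496°, p = ρ·p = 2.1·7.366794 = 15.4703 m, q = 1.894562·180/π = 108.5504°, L = 21.7341 m.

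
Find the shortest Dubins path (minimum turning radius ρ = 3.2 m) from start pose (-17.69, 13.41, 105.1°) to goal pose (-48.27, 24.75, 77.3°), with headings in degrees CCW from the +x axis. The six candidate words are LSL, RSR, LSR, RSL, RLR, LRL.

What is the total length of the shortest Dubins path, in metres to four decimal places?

34.8008 m

Let ψ = atan2(Δy, Δx) = atan2(11.34, -30.58) = 159.6537° be the start→goal bearing.
Normalize: d = |goal − start| / ρ = 32.614905/3.2 = 10.192158, α = (θ_start − ψ) mod 360° = 305.4463° = 5.331044 rad, β = (θ_goal − ψ) mod 360° = 277.6463° = 4.845842 rad.
Common terms: sin α = -0.814659, cos α = 0.579940, sin β = -0.991108, cos β = 0.133058, cos(α−β) = 0.884581, d² = 103.880078. Work in radians in the unit-radius frame; every candidate has L = ρ·(t + p + q).
LSL: p² = 2 + d² − 2cos(α−β) + 2d(sin α − sin β) = 107.707710; p = √p² = 10.378233; φ = atan2(cos β − cos α, d + sin α − sin β) = -0.043073 rad; t = (φ − α) mod 2π = 0.909068 rad, q = (β − φ) mod 2π = 4.888915 rad → L = 3.2·(0.909068 + 10.378233 + 4.888915) = 3.2·16.176216 = 51.763892 m
RSR: p² = 2 + d² − 2cos(α−β) + 2d(sin β − sin α) = 100.514122; p = √p² = 10.025673; φ = atan2(cos α − cos β, d − sin α + sin β) = 0.044589 rad; t = (α − φ) mod 2π = 5.286455 rad, q = (φ − β) mod 2π = 1.481931 rad → L = 3.2·(5.286455 + 10.025673 + 1.481931) = 3.2·16.794060 = 53.740992 m
LSR: p² = d² − 2 + 2cos(α−β) + 2d(sin α + sin β) = 66.839906; p = √p² = 8.175568; φ = atan2(−cos α − cos β, d + sin α + sin β) − atan2(−2, p) = 0.155105 rad; t = (φ − α) mod 2π = 1.107246 rad, q = (φ − β) mod 2π = 1.592448 rad → L = 3.2·(1.107246 + 8.175568 + 1.592448) = 3.2·10.875262 = 34.800838 m
RSL: p² = d² − 2 + 2cos(α−β) − 2d(sin α + sin β) = 140.458574; p = √p² = 11.851522; φ = atan2(cos α + cos β, d − sin α − sin β) − atan2(2, p) = -0.107823 rad; t = (α − φ) mod 2π = 5.438867 rad, q = (β − φ) mod 2π = 4.953665 rad → L = 3.2·(5.438867 + 11.851522 + 4.953665) = 3.2·22.244054 = 71.180972 m
RLR: c = (6 − d² + 2cos(α−β) + 2d(sin α − sin β))/8 = -11.564265, |c| > 1 → infeasible
LRL: c = (6 − d² + 2cos(α−β) − 2d(sin α − sin β))/8 = -12.463464, |c| > 1 → infeasible
Shortest: LSR with L = 34.800838 m ≈ 34.8008 m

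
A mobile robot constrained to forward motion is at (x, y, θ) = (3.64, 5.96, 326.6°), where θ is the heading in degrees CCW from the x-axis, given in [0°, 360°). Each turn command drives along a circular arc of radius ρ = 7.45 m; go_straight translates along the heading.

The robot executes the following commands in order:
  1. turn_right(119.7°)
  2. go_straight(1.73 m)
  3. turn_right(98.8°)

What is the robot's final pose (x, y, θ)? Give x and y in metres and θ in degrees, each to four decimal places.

(-9.0852, -3.3569, 108.1000°)

set_pose: (x, y, θ) = (3.6400, 5.9600, 326.6000°), ρ = 7.45
turn_right(119.7°): centre at ρ to the right, rotate −119.7° → (2.9096, -6.9035, 206.9000°)
go_straight(1.73): x += 1.73·cos θ, y += 1.73·sin θ → (1.3667, -7.6862, 206.9000°)
turn_right(98.8°): centre at ρ to the right, rotate −98.8° → (-9.0852, -3.3569, 108.1000°)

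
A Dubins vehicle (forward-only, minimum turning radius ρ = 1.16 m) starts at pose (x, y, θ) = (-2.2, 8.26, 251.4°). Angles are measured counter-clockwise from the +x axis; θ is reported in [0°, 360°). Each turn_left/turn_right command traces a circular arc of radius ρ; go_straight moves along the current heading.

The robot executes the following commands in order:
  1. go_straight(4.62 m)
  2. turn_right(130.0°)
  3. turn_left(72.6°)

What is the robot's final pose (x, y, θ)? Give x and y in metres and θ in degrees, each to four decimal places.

(-7.0339, 4.1681, 194.0000°)

set_pose: (x, y, θ) = (-2.2000, 8.2600, 251.4000°), ρ = 1.16
go_straight(4.62): x += 4.62·cos θ, y += 4.62·sin θ → (-3.6736, 3.8813, 251.4000°)
turn_right(130.0°): centre at ρ to the right, rotate −130.0° → (-5.7631, 3.6469, 121.4000°)
turn_left(72.6°): centre at ρ to the left, rotate +72.6° → (-7.0339, 4.1681, 194.0000°)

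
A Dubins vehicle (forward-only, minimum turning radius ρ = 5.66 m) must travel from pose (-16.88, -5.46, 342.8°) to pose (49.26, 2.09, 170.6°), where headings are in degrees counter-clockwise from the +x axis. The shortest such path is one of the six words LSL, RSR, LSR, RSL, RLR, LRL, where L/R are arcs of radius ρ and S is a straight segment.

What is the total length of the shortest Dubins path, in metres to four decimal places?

Let ψ = atan2(Δy, Δx) = atan2(7.55, 66.14) = 6.5122° be the start→goal bearing.
Normalize: d = |goal − start| / ρ = 66.569528/5.66 = 11.761401, α = (θ_start − ψ) mod 360° = 336.2878° = 5.869329 rad, β = (θ_goal − ψ) mod 360° = 164.0878° = 2.863872 rad.
Common terms: sin α = -0.402143, cos α = 0.915577, sin β = 0.274164, cos β = -0.961683, cos(α−β) = -0.990748, d² = 138.330548. Work in radians in the unit-radius frame; every candidate has L = ρ·(t + p + q).
LSL: p² = 2 + d² − 2cos(α−β) + 2d(sin α − sin β) = 126.403393; p = √p² = 11.242926; φ = atan2(cos β − cos α, d + sin α − sin β) = -0.167758 rad; t = (φ − α) mod 2π = 0.246098 rad, q = (β − φ) mod 2π = 3.031630 rad → L = 5.66·(0.246098 + 11.242926 + 3.031630) = 5.66·14.520655 = 82.186906 m
RSR: p² = 2 + d² − 2cos(α−β) + 2d(sin β − sin α) = 158.220694; p = √p² = 12.578581; φ = atan2(cos α − cos β, d − sin α + sin β) = 0.149802 rad; t = (α − φ) mod 2π = 5.719527 rad, q = (φ − β) mod 2π = 3.569116 rad → L = 5.66·(5.719527 + 12.578581 + 3.569116) = 5.66·21.867223 = 123.768482 m
LSR: p² = d² − 2 + 2cos(α−β) + 2d(sin α + sin β) = 131.338634; p = √p² = 11.460307; φ = atan2(−cos α − cos β, d + sin α + sin β) − atan2(−2, p) = 0.176739 rad; t = (φ − α) mod 2π = 0.590595 rad, q = (φ − β) mod 2π = 3.596052 rad → L = 5.66·(0.590595 + 11.460307 + 3.596052) = 5.66·15.646954 = 88.561760 m
RSL: p² = d² − 2 + 2cos(α−β) − 2d(sin α + sin β) = 137.359470; p = √p² = 11.720046; φ = atan2(cos α + cos β, d − sin α − sin β) − atan2(2, p) = -0.172898 rad; t = (α − φ) mod 2π = 6.042226 rad, q = (β − φ) mod 2π = 3.036769 rad → L = 5.66·(6.042226 + 11.720046 + 3.036769) = 5.66·20.799042 = 117.722575 m
RLR: c = (6 − d² + 2cos(α−β) + 2d(sin α − sin β))/8 = -18.777587, |c| > 1 → infeasible
LRL: c = (6 − d² + 2cos(α−β) − 2d(sin α − sin β))/8 = -14.800424, |c| > 1 → infeasible
Shortest: LSL with L = 82.186906 m ≈ 82.1869 m

82.1869 m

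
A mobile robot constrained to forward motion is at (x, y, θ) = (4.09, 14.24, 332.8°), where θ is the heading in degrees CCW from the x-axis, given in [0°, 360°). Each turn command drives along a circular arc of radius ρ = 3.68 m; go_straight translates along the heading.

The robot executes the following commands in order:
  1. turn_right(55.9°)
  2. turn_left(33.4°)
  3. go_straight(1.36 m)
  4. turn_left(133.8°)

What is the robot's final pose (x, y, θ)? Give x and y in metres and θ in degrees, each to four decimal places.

(14.2547, 10.4356, 84.1000°)

set_pose: (x, y, θ) = (4.0900, 14.2400, 332.8000°), ρ = 3.68
turn_right(55.9°): centre at ρ to the right, rotate −55.9° → (6.0612, 11.4091, 276.9000°)
turn_left(33.4°): centre at ρ to the left, rotate +33.4° → (6.9080, 9.4710, 310.3000°)
go_straight(1.36): x += 1.36·cos θ, y += 1.36·sin θ → (7.7876, 8.4337, 310.3000°)
turn_left(133.8°): centre at ρ to the left, rotate +133.8° → (14.2547, 10.4356, 444.1000° ≡ 84.1000°)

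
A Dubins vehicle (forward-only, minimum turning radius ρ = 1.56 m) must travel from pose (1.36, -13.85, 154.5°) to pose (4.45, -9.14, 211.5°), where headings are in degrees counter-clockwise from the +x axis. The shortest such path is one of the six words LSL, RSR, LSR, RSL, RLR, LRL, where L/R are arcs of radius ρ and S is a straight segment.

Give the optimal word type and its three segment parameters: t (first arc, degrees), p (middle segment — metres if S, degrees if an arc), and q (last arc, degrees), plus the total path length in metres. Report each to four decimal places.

RSR: t = 83.5923°, p = 4.9017 m, q = 219.4077°, L = 13.1515 m

Let ψ = atan2(Δy, Δx) = atan2(4.71, 3.09) = 56.7331° be the start→goal bearing.
Normalize: d = |goal − start| / ρ = 5.633134/1.56 = 3.610983, α = (θ_start − ψ) mod 360° = 97.7669° = 1.706355 rad, β = (θ_goal − ψ) mod 360° = 154.7669° = 2.701192 rad.
Common terms: sin α = 0.990826, cos α = -0.135143, sin β = 0.426302, cos β = -0.904581, cos(α−β) = 0.544639, d² = 13.039201. Work in radians in the unit-radius frame; every candidate has L = ρ·(t + p + q).
LSL: p² = 2 + d² − 2cos(α−β) + 2d(sin α − sin β) = 18.026899; p = √p² = 4.245810; φ = atan2(cos β − cos α, d + sin α − sin β) = -0.182230 rad; t = (φ − α) mod 2π = 4.394601 rad, q = (β − φ) mod 2π = 2.883422 rad → L = 1.56·(4.394601 + 4.245810 + 2.883422) = 1.56·11.523833 = 17.977179 m
RSR: p² = 2 + d² − 2cos(α−β) + 2d(sin β − sin α) = 9.872947; p = √p² = 3.142125; φ = atan2(cos α − cos β, d − sin α + sin β) = 0.247394 rad; t = (α − φ) mod 2π = 1.458961 rad, q = (φ − β) mod 2π = 3.829387 rad → L = 1.56·(1.458961 + 3.142125 + 3.829387) = 1.56·8.430472 = 13.151537 m
LSR: p² = d² − 2 + 2cos(α−β) + 2d(sin α + sin β) = 22.362929; p = √p² = 4.728946; φ = atan2(−cos α − cos β, d + sin α + sin β) − atan2(−2, p) = 0.604022 rad; t = (φ − α) mod 2π = 5.180853 rad, q = (φ − β) mod 2π = 4.186015 rad → L = 1.56·(5.180853 + 4.728946 + 4.186015) = 1.56·14.095814 = 21.989470 m
RSL: p² = d² − 2 + 2cos(α−β) − 2d(sin α + sin β) = 1.894030; p = √p² = 1.376238; φ = atan2(cos α + cos β, d − sin α − sin β) − atan2(2, p) = -1.410660 rad; t = (α − φ) mod 2π = 3.117015 rad, q = (β − φ) mod 2π = 4.111853 rad → L = 1.56·(3.117015 + 1.376238 + 4.111853) = 1.56·8.605105 = 13.423964 m
RLR: c = (6 − d² + 2cos(α−β) + 2d(sin α − sin β))/8 = -0.234118; p = 2π − arccos c = 4.476077 rad; φ = atan2(cos α − cos β, d − sin α + sin β) = 0.247394 rad; t = (α − φ + p/2) mod 2π = 3.696999 rad, q = (α − β − t + p) mod 2π = 6.067426 rad → L = 1.56·(3.696999 + 4.476077 + 6.067426) = 1.56·14.240502 = 22.215184 m
LRL: c = (6 − d² + 2cos(α−β) − 2d(sin α − sin β))/8 = -1.253362, |c| > 1 → infeasible
Shortest: RSR with L = 13.151537 m ≈ 13.1515 m
Convert RSR to answer units (arcs ×180/π): t = 1.458961·180/π = 83.5923°, p = ρ·p = 1.56·3.142125 = 4.9017 m, q = 3.829387·180/π = 219.4077°, L = 13.1515 m.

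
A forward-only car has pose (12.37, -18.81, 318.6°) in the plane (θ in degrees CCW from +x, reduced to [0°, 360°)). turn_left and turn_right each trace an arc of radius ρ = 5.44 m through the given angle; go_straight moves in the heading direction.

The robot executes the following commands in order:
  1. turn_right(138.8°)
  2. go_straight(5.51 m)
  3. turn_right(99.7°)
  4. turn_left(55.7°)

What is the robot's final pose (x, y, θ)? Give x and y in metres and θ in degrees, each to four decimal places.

(-3.6629, -17.1008, 135.8000°)

set_pose: (x, y, θ) = (12.3700, -18.8100, 318.6000°), ρ = 5.44
turn_right(138.8°): centre at ρ to the right, rotate −138.8° → (8.7535, -28.3306, 179.8000°)
go_straight(5.51): x += 5.51·cos θ, y += 5.51·sin θ → (3.2435, -28.3113, 179.8000°)
turn_right(99.7°): centre at ρ to the right, rotate −99.7° → (-2.0965, -21.9361, 80.1000°)
turn_left(55.7°): centre at ρ to the left, rotate +55.7° → (-3.6629, -17.1008, 135.8000°)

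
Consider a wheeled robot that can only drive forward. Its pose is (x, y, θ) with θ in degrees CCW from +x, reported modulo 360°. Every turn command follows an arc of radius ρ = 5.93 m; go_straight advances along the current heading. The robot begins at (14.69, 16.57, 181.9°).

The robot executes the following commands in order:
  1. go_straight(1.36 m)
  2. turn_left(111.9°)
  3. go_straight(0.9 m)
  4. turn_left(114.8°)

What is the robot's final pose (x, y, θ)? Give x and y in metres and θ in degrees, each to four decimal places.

(18.3387, 5.8531, 48.6000°)

set_pose: (x, y, θ) = (14.6900, 16.5700, 181.9000°), ρ = 5.93
go_straight(1.36): x += 1.36·cos θ, y += 1.36·sin θ → (13.3307, 16.5249, 181.9000°)
turn_left(111.9°): centre at ρ to the left, rotate +111.9° → (8.1016, 8.2051, 293.8000°)
go_straight(0.9): x += 0.9·cos θ, y += 0.9·sin θ → (8.4648, 7.3817, 293.8000°)
turn_left(114.8°): centre at ρ to the left, rotate +114.8° → (18.3387, 5.8531, 408.6000° ≡ 48.6000°)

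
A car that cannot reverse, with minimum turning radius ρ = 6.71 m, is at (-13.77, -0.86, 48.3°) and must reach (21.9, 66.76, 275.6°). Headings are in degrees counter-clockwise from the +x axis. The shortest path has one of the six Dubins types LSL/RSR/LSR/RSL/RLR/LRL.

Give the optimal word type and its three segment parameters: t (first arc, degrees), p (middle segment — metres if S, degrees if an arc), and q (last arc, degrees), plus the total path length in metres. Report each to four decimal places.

Let ψ = atan2(Δy, Δx) = atan2(67.62, 35.67) = 62.1881° be the start→goal bearing.
Normalize: d = |goal − start| / ρ = 76.451379/6.71 = 11.393648, α = (θ_start − ψ) mod 360° = 346.1119° = 6.040793 rad, β = (θ_goal − ψ) mod 360° = 213.4119° = 3.724741 rad.
Common terms: sin α = -0.240026, cos α = 0.970767, sin β = -0.550655, cos β = -0.834733, cos(α−β) = -0.678160, d² = 129.815217. Work in radians in the unit-radius frame; every candidate has L = ρ·(t + p + q).
LSL: p² = 2 + d² − 2cos(α−β) + 2d(sin α − sin β) = 140.249934; p = √p² = 11.842716; φ = atan2(cos β − cos α, d + sin α − sin β) = -0.153053 rad; t = (φ − α) mod 2π = 0.089339 rad, q = (β − φ) mod 2π = 3.877795 rad → L = 6.71·(0.089339 + 11.842716 + 3.877795) = 6.71·15.809850 = 106.084093 m
RSR: p² = 2 + d² − 2cos(α−β) + 2d(sin β − sin α) = 126.093138; p = √p² = 11.229120; φ = atan2(cos α − cos β, d − sin α + sin β) = 0.161488 rad; t = (α − φ) mod 2π = 5.879305 rad, q = (φ − β) mod 2π = 2.719932 rad → L = 6.71·(5.879305 + 11.229120 + 2.719932) = 6.71·19.828357 = 133.048278 m
LSR: p² = d² − 2 + 2cos(α−β) + 2d(sin α + sin β) = 108.441428; p = √p² = 10.413521; φ = atan2(−cos α − cos β, d + sin α + sin β) − atan2(−2, p) = 0.176918 rad; t = (φ − α) mod 2π = 0.419311 rad, q = (φ − β) mod 2π = 2.735363 rad → L = 6.71·(0.419311 + 10.413521 + 2.735363) = 6.71·13.568195 = 91.042587 m
RSL: p² = d² − 2 + 2cos(α−β) − 2d(sin α + sin β) = 144.476367; p = √p² = 12.019832; φ = atan2(cos α + cos β, d − sin α − sin β) − atan2(2, p) = -0.153717 rad; t = (α − φ) mod 2π = 6.194510 rad, q = (β − φ) mod 2π = 3.878458 rad → L = 6.71·(6.194510 + 12.019832 + 3.878458) = 6.71·22.092800 = 148.242690 m
RLR: c = (6 − d² + 2cos(α−β) + 2d(sin α − sin β))/8 = -14.761642, |c| > 1 → infeasible
LRL: c = (6 − d² + 2cos(α−β) − 2d(sin α − sin β))/8 = -16.531242, |c| > 1 → infeasible
Shortest: LSR with L = 91.042587 m ≈ 91.0426 m
Convert LSR to answer units (arcs ×180/π): t = 0.419311·180/π = 24.0247°, p = ρ·p = 6.71·10.413521 = 69.8747 m, q = 2.735363·180/π = 156.7247°, L = 91.0426 m.

LSR: t = 24.0247°, p = 69.8747 m, q = 156.7247°, L = 91.0426 m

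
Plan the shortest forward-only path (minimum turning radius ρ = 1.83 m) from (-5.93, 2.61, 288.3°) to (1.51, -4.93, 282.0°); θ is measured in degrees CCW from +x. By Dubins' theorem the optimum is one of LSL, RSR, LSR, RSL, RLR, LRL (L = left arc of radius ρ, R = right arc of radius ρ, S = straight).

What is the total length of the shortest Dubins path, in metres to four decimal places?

Let ψ = atan2(Δy, Δx) = atan2(-7.54, 7.44) = -45.3825° be the start→goal bearing.
Normalize: d = |goal − start| / ρ = 10.592696/1.83 = 5.788358, α = (θ_start − ψ) mod 360° = 333.6825° = 5.823858 rad, β = (θ_goal − ψ) mod 360° = 327.3825° = 5.713902 rad.
Common terms: sin α = -0.443345, cos α = 0.896351, sin β = -0.539028, cos β = 0.842288, cos(α−β) = 0.993961, d² = 33.505091. Work in radians in the unit-radius frame; every candidate has L = ρ·(t + p + q).
LSL: p² = 2 + d² − 2cos(α−β) + 2d(sin α − sin β) = 34.624865; p = √p² = 5.884290; φ = atan2(cos β − cos α, d + sin α − sin β) = -0.009188 rad; t = (φ − α) mod 2π = 0.450140 rad, q = (β − φ) mod 2π = 5.723090 rad → L = 1.83·(0.450140 + 5.884290 + 5.723090) = 1.83·12.057519 = 22.065260 m
RSR: p² = 2 + d² − 2cos(α−β) + 2d(sin β − sin α) = 32.409474; p = √p² = 5.692932; φ = atan2(cos α − cos β, d − sin α + sin β) = 0.009497 rad; t = (α − φ) mod 2π = 5.814361 rad, q = (φ − β) mod 2π = 0.578780 rad → L = 1.83·(5.814361 + 5.692932 + 0.578780) = 1.83·12.086073 = 22.117513 m
LSR: p² = d² − 2 + 2cos(α−β) + 2d(sin α + sin β) = 22.120350; p = √p² = 4.703228; φ = atan2(−cos α − cos β, d + sin α + sin β) − atan2(−2, p) = 0.054956 rad; t = (φ − α) mod 2π = 0.514284 rad, q = (φ − β) mod 2π = 0.624240 rad → L = 1.83·(0.514284 + 4.703228 + 0.624240) = 1.83·5.841751 = 10.690404 m
RSL: p² = d² − 2 + 2cos(α−β) − 2d(sin α + sin β) = 44.865676; p = √p² = 6.698185; φ = atan2(cos α + cos β, d − sin α − sin β) − atan2(2, p) = -0.038805 rad; t = (α − φ) mod 2π = 5.862663 rad, q = (β − φ) mod 2π = 5.752707 rad → L = 1.83·(5.862663 + 6.698185 + 5.752707) = 1.83·18.313554 = 33.513804 m
RLR: c = (6 − d² + 2cos(α−β) + 2d(sin α − sin β))/8 = -3.051184, |c| > 1 → infeasible
LRL: c = (6 − d² + 2cos(α−β) − 2d(sin α − sin β))/8 = -3.328108, |c| > 1 → infeasible
Shortest: LSR with L = 10.690404 m ≈ 10.6904 m

10.6904 m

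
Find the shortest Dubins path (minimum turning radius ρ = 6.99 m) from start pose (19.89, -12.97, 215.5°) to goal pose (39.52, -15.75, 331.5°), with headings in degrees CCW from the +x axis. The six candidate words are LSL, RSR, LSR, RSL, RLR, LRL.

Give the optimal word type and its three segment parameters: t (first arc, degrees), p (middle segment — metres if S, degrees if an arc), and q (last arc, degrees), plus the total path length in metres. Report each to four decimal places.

Let ψ = atan2(Δy, Δx) = atan2(-2.78, 19.63) = -8.0606° be the start→goal bearing.
Normalize: d = |goal − start| / ρ = 19.825875/6.99 = 2.836320, α = (θ_start − ψ) mod 360° = 223.5606° = 3.901869 rad, β = (θ_goal − ψ) mod 360° = 339.5606° = 5.926451 rad.
Common terms: sin α = -0.689122, cos α = -0.724646, sin β = -0.349216, cos β = 0.937042, cos(α−β) = -0.438371, d² = 8.044709. Work in radians in the unit-radius frame; every candidate has L = ρ·(t + p + q).
LSL: p² = 2 + d² − 2cos(α−β) + 2d(sin α − sin β) = 8.993290; p = √p² = 2.998881; φ = atan2(cos β − cos α, d + sin α − sin β) = 0.587284 rad; t = (φ − α) mod 2π = 2.968601 rad, q = (β − φ) mod 2π = 5.339166 rad → L = 6.99·(2.968601 + 2.998881 + 5.339166) = 6.99·11.306649 = 79.033474 m
RSR: p² = 2 + d² − 2cos(α−β) + 2d(sin β − sin α) = 12.849613; p = √p² = 3.584636; φ = atan2(cos α − cos β, d − sin α + sin β) = -0.482007 rad; t = (α − φ) mod 2π = 4.383876 rad, q = (φ − β) mod 2π = 6.157913 rad → L = 6.99·(4.383876 + 3.584636 + 6.157913) = 6.99·14.126424 = 98.743707 m
LSR: p² = d² − 2 + 2cos(α−β) + 2d(sin α + sin β) = -0.722149 < 0 → infeasible
RSL: p² = d² − 2 + 2cos(α−β) − 2d(sin α + sin β) = 11.058083; p = √p² = 3.325370; φ = atan2(cos α + cos β, d − sin α − sin β) − atan2(2, p) = -0.486713 rad; t = (α − φ) mod 2π = 4.388582 rad, q = (β − φ) mod 2π = 0.129979 rad → L = 6.99·(4.388582 + 3.325370 + 0.129979) = 6.99·7.843931 = 54.829076 m
RLR: c = (6 − d² + 2cos(α−β) + 2d(sin α − sin β))/8 = -0.606202; p = 2π − arccos c = 4.061113 rad; φ = atan2(cos α − cos β, d − sin α + sin β) = -0.482007 rad; t = (α − φ + p/2) mod 2π = 0.131247 rad, q = (α − β − t + p) mod 2π = 1.905284 rad → L = 6.99·(0.131247 + 4.061113 + 1.905284) = 6.99·6.097644 = 42.622533 m
LRL: c = (6 − d² + 2cos(α−β) − 2d(sin α − sin β))/8 = -0.124161; p = 2π − arccos c = 4.587907 rad; φ = atan2(cos β − cos α, d + sin α − sin β) = 0.587284 rad; t = (φ − α + p/2) mod 2π = 5.262554 rad, q = (β − α − t + p) mod 2π = 1.349934 rad → L = 6.99·(5.262554 + 4.587907 + 1.349934) = 6.99·11.200395 = 78.290761 m
Shortest: RLR with L = 42.622533 m ≈ 42.6225 m
Convert RLR to answer units (arcs ×180/π): t = 0.131247·180/π = 7.5199°, p = 4.061113·180/π = 232.6846°, q = 1.905284·180/π = 109.1647°, L = 42.6225 m.

RLR: t = 7.5199°, p = 232.6846°, q = 109.1647°, L = 42.6225 m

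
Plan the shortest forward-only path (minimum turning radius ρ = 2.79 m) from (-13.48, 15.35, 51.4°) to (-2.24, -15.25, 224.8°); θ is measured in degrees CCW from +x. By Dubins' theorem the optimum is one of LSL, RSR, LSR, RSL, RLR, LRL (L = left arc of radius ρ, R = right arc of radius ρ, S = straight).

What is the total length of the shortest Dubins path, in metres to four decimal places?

Let ψ = atan2(Δy, Δx) = atan2(-30.60, 11.24) = -69.8307° be the start→goal bearing.
Normalize: d = |goal − start| / ρ = 32.599043/2.79 = 11.684245, α = (θ_start − ψ) mod 360° = 121.2307° = 2.115875 rad, β = (θ_goal − ψ) mod 360° = 294.6307° = 5.142276 rad.
Common terms: sin α = 0.855087, cos α = -0.518485, sin β = -0.909013, cos β = 0.416768, cos(α−β) = -0.993373, d² = 136.521576. Work in radians in the unit-radius frame; every candidate has L = ρ·(t + p + q).
LSL: p² = 2 + d² − 2cos(α−β) + 2d(sin α − sin β) = 181.732665; p = √p² = 13.480826; φ = atan2(cos β − cos α, d + sin α − sin β) = 0.069432 rad; t = (φ − α) mod 2π = 4.236743 rad, q = (β − φ) mod 2π = 5.072843 rad → L = 2.79·(4.236743 + 13.480826 + 5.072843) = 2.79·22.790412 = 63.585250 m
RSR: p² = 2 + d² − 2cos(α−β) + 2d(sin β − sin α) = 99.283978; p = √p² = 9.964135; φ = atan2(cos α − cos β, d − sin α + sin β) = -0.094000 rad; t = (α − φ) mod 2π = 2.209875 rad, q = (φ − β) mod 2π = 1.046909 rad → L = 2.79·(2.209875 + 9.964135 + 1.046909) = 2.79·13.220919 = 36.886364 m
LSR: p² = d² − 2 + 2cos(α−β) + 2d(sin α + sin β) = 131.274653; p = √p² = 11.457515; φ = atan2(−cos α − cos β, d + sin α + sin β) − atan2(−2, p) = 0.181562 rad; t = (φ − α) mod 2π = 4.348873 rad, q = (φ − β) mod 2π = 1.322472 rad → L = 2.79·(4.348873 + 11.457515 + 1.322472) = 2.79·17.128860 = 47.789519 m
RSL: p² = d² − 2 + 2cos(α−β) − 2d(sin α + sin β) = 133.795008; p = √p² = 11.566979; φ = atan2(cos α + cos β, d − sin α − sin β) − atan2(2, p) = -0.179878 rad; t = (α − φ) mod 2π = 2.295753 rad, q = (β − φ) mod 2π = 5.322154 rad → L = 2.79·(2.295753 + 11.566979 + 5.322154) = 2.79·19.184887 = 53.525833 m
RLR: c = (6 − d² + 2cos(α−β) + 2d(sin α − sin β))/8 = -11.410497, |c| > 1 → infeasible
LRL: c = (6 − d² + 2cos(α−β) − 2d(sin α − sin β))/8 = -21.716583, |c| > 1 → infeasible
Shortest: RSR with L = 36.886364 m ≈ 36.8864 m

36.8864 m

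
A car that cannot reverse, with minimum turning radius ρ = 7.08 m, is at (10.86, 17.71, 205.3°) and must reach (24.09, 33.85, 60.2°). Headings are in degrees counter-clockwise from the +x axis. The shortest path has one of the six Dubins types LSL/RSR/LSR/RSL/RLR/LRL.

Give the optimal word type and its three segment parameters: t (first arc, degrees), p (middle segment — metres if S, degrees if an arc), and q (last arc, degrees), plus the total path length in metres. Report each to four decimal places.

RSL: t = 210.7621°, p = 8.8040 m, q = 65.6621°, L = 42.9616 m

Let ψ = atan2(Δy, Δx) = atan2(16.14, 13.23) = 50.6584° be the start→goal bearing.
Normalize: d = |goal − start| / ρ = 20.869415/7.08 = 2.947658, α = (θ_start − ψ) mod 360° = 154.6416° = 2.699004 rad, β = (θ_goal − ψ) mod 360° = 9.5416° = 0.166532 rad.
Common terms: sin α = 0.428280, cos α = -0.903646, sin β = 0.165763, cos β = 0.986166, cos(α−β) = -0.820152, d² = 8.688685. Work in radians in the unit-radius frame; every candidate has L = ρ·(t + p + q).
LSL: p² = 2 + d² − 2cos(α−β) + 2d(sin α − sin β) = 13.876608; p = √p² = 3.725132; φ = atan2(cos β − cos α, d + sin α − sin β) = 0.532065 rad; t = (φ − α) mod 2π = 4.116246 rad, q = (β − φ) mod 2π = 5.917652 rad → L = 7.08·(4.116246 + 3.725132 + 5.917652) = 7.08·13.759030 = 97.413931 m
RSR: p² = 2 + d² − 2cos(α−β) + 2d(sin β − sin α) = 10.781370; p = √p² = 3.283500; φ = atan2(cos α − cos β, d − sin α + sin β) = -0.613274 rad; t = (α − φ) mod 2π = 3.312279 rad, q = (φ − β) mod 2π = 5.503379 rad → L = 7.08·(3.312279 + 3.283500 + 5.503379) = 7.08·12.099158 = 85.662037 m
LSR: p² = d² − 2 + 2cos(α−β) + 2d(sin α + sin β) = 8.550450; p = √p² = 2.924115; φ = atan2(−cos α − cos β, d + sin α + sin β) − atan2(−2, p) = 0.576590 rad; t = (φ − α) mod 2π = 4.160770 rad, q = (φ − β) mod 2π = 0.410058 rad → L = 7.08·(4.160770 + 2.924115 + 0.410058) = 7.08·7.494944 = 53.064201 m
RSL: p² = d² − 2 + 2cos(α−β) − 2d(sin α + sin β) = 1.546312; p = √p² = 1.243508; φ = atan2(cos α + cos β, d − sin α − sin β) − atan2(2, p) = -0.979488 rad; t = (α − φ) mod 2π = 3.678493 rad, q = (β − φ) mod 2π = 1.146020 rad → L = 7.08·(3.678493 + 1.243508 + 1.146020) = 7.08·6.068021 = 42.961586 m
RLR: c = (6 − d² + 2cos(α−β) + 2d(sin α − sin β))/8 = -0.347671; p = 2π − arccos c = 4.357303 rad; φ = atan2(cos α − cos β, d − sin α + sin β) = -0.613274 rad; t = (α − φ + p/2) mod 2π = 5.490930 rad, q = (α − β − t + p) mod 2π = 1.398846 rad → L = 7.08·(5.490930 + 4.357303 + 1.398846) = 7.08·11.247078 = 79.629314 m
LRL: c = (6 − d² + 2cos(α−β) − 2d(sin α − sin β))/8 = -0.734576; p = 2π − arccos c = 3.887347 rad; φ = atan2(cos β − cos α, d + sin α − sin β) = 0.532065 rad; t = (φ − α + p/2) mod 2π = 6.059920 rad, q = (β − α − t + p) mod 2π = 1.578140 rad → L = 7.08·(6.059920 + 3.887347 + 1.578140) = 7.08·11.525408 = 81.599885 m
Shortest: RSL with L = 42.961586 m ≈ 42.9616 m
Convert RSL to answer units (arcs ×180/π): t = 3.678493·180/π = 210.7621°, p = ρ·p = 7.08·1.243508 = 8.8040 m, q = 1.146020·180/π = 65.6621°, L = 42.9616 m.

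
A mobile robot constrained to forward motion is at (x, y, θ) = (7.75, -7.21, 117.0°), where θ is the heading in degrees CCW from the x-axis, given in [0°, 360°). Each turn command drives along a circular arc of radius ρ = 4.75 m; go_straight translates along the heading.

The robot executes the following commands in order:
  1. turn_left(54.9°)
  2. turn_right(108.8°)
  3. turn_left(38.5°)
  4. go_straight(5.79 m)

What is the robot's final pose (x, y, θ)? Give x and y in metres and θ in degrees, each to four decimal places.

set_pose: (x, y, θ) = (7.7500, -7.2100, 117.0000°), ρ = 4.75
turn_left(54.9°): centre at ρ to the left, rotate +54.9° → (4.1870, -4.6638, 171.9000°)
turn_right(108.8°): centre at ρ to the right, rotate −108.8° → (0.6202, 2.1878, 63.1000°)
turn_left(38.5°): centre at ρ to the left, rotate +38.5° → (1.0372, 5.2920, 101.6000°)
go_straight(5.79): x += 5.79·cos θ, y += 5.79·sin θ → (-0.1271, 10.9638, 101.6000°)

(-0.1271, 10.9638, 101.6000°)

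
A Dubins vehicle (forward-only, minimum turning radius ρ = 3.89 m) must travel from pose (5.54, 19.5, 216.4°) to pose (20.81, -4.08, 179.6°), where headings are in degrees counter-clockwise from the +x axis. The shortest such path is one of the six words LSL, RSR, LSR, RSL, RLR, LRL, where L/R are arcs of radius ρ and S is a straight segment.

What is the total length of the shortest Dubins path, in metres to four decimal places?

Let ψ = atan2(Δy, Δx) = atan2(-23.58, 15.27) = -57.0736° be the start→goal bearing.
Normalize: d = |goal − start| / ρ = 28.092513/3.89 = 7.221726, α = (θ_start − ψ) mod 360° = 273.4736° = 4.773015 rad, β = (θ_goal − ψ) mod 360° = 236.6736° = 4.130734 rad.
Common terms: sin α = -0.998163, cos α = 0.060589, sin β = -0.835554, cos β = -0.549408, cos(α−β) = 0.800731, d² = 52.153323. Work in radians in the unit-radius frame; every candidate has L = ρ·(t + p + q).
LSL: p² = 2 + d² − 2cos(α−β) + 2d(sin α − sin β) = 50.203233; p = √p² = 7.085424; φ = atan2(cos β − cos α, d + sin α − sin β) = -0.086198 rad; t = (φ − α) mod 2π = 1.423972 rad, q = (β − φ) mod 2π = 4.216932 rad → L = 3.89·(1.423972 + 7.085424 + 4.216932) = 3.89·12.726328 = 49.505416 m
RSR: p² = 2 + d² − 2cos(α−β) + 2d(sin β − sin α) = 54.900488; p = √p² = 7.409486; φ = atan2(cos α − cos β, d − sin α + sin β) = 0.082420 rad; t = (α − φ) mod 2π = 4.690595 rad, q = (φ − β) mod 2π = 2.234871 rad → L = 3.89·(4.690595 + 7.409486 + 2.234871) = 3.89·14.334953 = 55.762966 m
LSR: p² = d² − 2 + 2cos(α−β) + 2d(sin α + sin β) = 25.269581; p = √p² = 5.026886; φ = atan2(−cos α − cos β, d + sin α + sin β) − atan2(−2, p) = 0.469137 rad; t = (φ − α) mod 2π = 1.979307 rad, q = (φ − β) mod 2π = 2.621588 rad → L = 3.89·(1.979307 + 5.026886 + 2.621588) = 3.89·9.627781 = 37.452068 m
RSL: p² = d² − 2 + 2cos(α−β) − 2d(sin α + sin β) = 78.239991; p = √p² = 8.845337; φ = atan2(cos α + cos β, d − sin α − sin β) − atan2(2, p) = -0.276297 rad; t = (α − φ) mod 2π = 5.049312 rad, q = (β − φ) mod 2π = 4.407031 rad → L = 3.89·(5.049312 + 8.845337 + 4.407031) = 3.89·18.301680 = 71.193534 m
RLR: c = (6 − d² + 2cos(α−β) + 2d(sin α − sin β))/8 = -5.862561, |c| > 1 → infeasible
LRL: c = (6 − d² + 2cos(α−β) − 2d(sin α − sin β))/8 = -5.275404, |c| > 1 → infeasible
Shortest: LSR with L = 37.452068 m ≈ 37.4521 m

37.4521 m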